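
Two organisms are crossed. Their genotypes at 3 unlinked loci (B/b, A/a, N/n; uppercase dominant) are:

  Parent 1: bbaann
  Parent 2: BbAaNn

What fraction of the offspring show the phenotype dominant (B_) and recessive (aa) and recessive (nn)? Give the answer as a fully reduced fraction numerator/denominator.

bbaann gametes: ban×8
BbAaNn gametes: BAN×1, BAn×1, BaN×1, Ban×1, bAN×1, bAn×1, baN×1, ban×1
bbaann×BbAaNn grid (8·8=64): BbAaNn=8 BbAann=8 BbaaNn=8 Bbaann=8 bbAaNn=8 bbAann=8 bbaaNn=8 bbaann=8
B_ aa nn hits 8/64; gcd=8; 8÷8/64÷8 = 1/8

P(B_ aa nn) = 1/8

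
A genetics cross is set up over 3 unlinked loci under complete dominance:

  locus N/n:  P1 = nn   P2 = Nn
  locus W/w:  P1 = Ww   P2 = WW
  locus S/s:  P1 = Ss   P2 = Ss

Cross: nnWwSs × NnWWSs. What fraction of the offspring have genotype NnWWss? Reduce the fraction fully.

P(NnWWss) = 1/16

nnWwSs gametes: nWS×2, nWs×2, nwS×2, nws×2
NnWWSs gametes: NWS×2, NWs×2, nWS×2, nWs×2
nnWwSs×NnWWSs grid (8·8=64): NnWWSS=4 NnWWSs=8 NnWWss=4 NnWwSS=4 NnWwSs=8 NnWwss=4 nnWWSS=4 nnWWSs=8 nnWWss=4 nnWwSS=4 nnWwSs=8 nnWwss=4
NnWWss hits 4/64; gcd=4; 4÷4/64÷4 = 1/16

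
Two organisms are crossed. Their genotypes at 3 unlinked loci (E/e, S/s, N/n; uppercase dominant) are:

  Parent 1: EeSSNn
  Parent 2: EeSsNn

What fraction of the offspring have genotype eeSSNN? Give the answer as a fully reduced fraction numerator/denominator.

P(eeSSNN) = 1/32

EeSSNn gametes: ESN×2, ESn×2, eSN×2, eSn×2
EeSsNn gametes: ESN×1, ESn×1, EsN×1, Esn×1, eSN×1, eSn×1, esN×1, esn×1
EeSSNn×EeSsNn grid (8·8=64): EESSNN=2 EESSNn=4 EESSnn=2 EESsNN=2 EESsNn=4 EESsnn=2 EeSSNN=4 EeSSNn=8 EeSSnn=4 EeSsNN=4 EeSsNn=8 EeSsnn=4 eeSSNN=2 eeSSNn=4 eeSSnn=2 eeSsNN=2 eeSsNn=4 eeSsnn=2
eeSSNN hits 2/64; gcd=2; 2÷2/64÷2 = 1/32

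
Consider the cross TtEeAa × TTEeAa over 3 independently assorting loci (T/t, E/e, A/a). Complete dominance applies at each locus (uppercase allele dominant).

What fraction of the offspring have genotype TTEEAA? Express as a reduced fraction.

TtEeAa gametes: TEA×1, TEa×1, TeA×1, Tea×1, tEA×1, tEa×1, teA×1, tea×1
TTEeAa gametes: TEA×2, TEa×2, TeA×2, Tea×2
TtEeAa×TTEeAa grid (8·8=64): TTEEAA=2 TTEEAa=4 TTEEaa=2 TTEeAA=4 TTEeAa=8 TTEeaa=4 TTeeAA=2 TTeeAa=4 TTeeaa=2 TtEEAA=2 TtEEAa=4 TtEEaa=2 TtEeAA=4 TtEeAa=8 TtEeaa=4 TteeAA=2 TteeAa=4 Tteeaa=2
TTEEAA hits 2/64; gcd=2; 2÷2/64÷2 = 1/32

P(TTEEAA) = 1/32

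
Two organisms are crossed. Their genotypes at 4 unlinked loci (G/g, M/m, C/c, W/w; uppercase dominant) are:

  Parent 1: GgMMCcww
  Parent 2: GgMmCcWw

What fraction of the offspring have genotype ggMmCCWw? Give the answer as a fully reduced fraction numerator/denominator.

P(ggMmCCWw) = 1/64

GgMMCcww gametes: GMCw×4, GMcw×4, gMCw×4, gMcw×4
GgMmCcWw gametes: GMCW×1, GMCw×1, GMcW×1, GMcw×1, GmCW×1, GmCw×1, GmcW×1, Gmcw×1, gMCW×1, gMCw×1, gMcW×1, gMcw×1, gmCW×1, gmCw×1, gmcW×1, gmcw×1
GgMMCcww×GgMmCcWw grid (16·16=256): GGMMCCWw=4 GGMMCCww=4 GGMMCcWw=8 GGMMCcww=8 GGMMccWw=4 GGMMccww=4 GGMmCCWw=4 GGMmCCww=4 GGMmCcWw=8 GGMmCcww=8 GGMmccWw=4 GGMmccww=4 GgMMCCWw=8 GgMMCCww=8 GgMMCcWw=16 GgMMCcww=16 GgMMccWw=8 GgMMccww=8 GgMmCCWw=8 GgMmCCww=8 GgMmCcWw=16 GgMmCcww=16 GgMmccWw=8 GgMmccww=8 ggMMCCWw=4 ggMMCCww=4 ggMMCcWw=8 ggMMCcww=8 ggMMccWw=4 ggMMccww=4 ggMmCCWw=4 ggMmCCww=4 ggMmCcWw=8 ggMmCcww=8 ggMmccWw=4 ggMmccww=4
ggMmCCWw hits 4/256; gcd=4; 4÷4/256÷4 = 1/64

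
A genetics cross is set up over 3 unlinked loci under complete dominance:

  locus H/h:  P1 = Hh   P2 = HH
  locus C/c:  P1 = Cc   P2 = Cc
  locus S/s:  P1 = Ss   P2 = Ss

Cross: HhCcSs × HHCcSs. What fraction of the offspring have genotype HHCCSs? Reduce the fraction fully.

P(HHCCSs) = 1/16

HhCcSs gametes: HCS×1, HCs×1, HcS×1, Hcs×1, hCS×1, hCs×1, hcS×1, hcs×1
HHCcSs gametes: HCS×2, HCs×2, HcS×2, Hcs×2
HhCcSs×HHCcSs grid (8·8=64): HHCCSS=2 HHCCSs=4 HHCCss=2 HHCcSS=4 HHCcSs=8 HHCcss=4 HHccSS=2 HHccSs=4 HHccss=2 HhCCSS=2 HhCCSs=4 HhCCss=2 HhCcSS=4 HhCcSs=8 HhCcss=4 HhccSS=2 HhccSs=4 Hhccss=2
HHCCSs hits 4/64; gcd=4; 4÷4/64÷4 = 1/16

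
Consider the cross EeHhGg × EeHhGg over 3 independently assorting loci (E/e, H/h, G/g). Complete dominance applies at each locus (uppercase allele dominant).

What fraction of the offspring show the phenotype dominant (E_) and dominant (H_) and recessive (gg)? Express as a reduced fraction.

EeHhGg gametes: EHG×1, EHg×1, EhG×1, Ehg×1, eHG×1, eHg×1, ehG×1, ehg×1
EeHhGg gametes: EHG×1, EHg×1, EhG×1, Ehg×1, eHG×1, eHg×1, ehG×1, ehg×1
EeHhGg×EeHhGg grid (8·8=64): EEHHGG=1 EEHHGg=2 EEHHgg=1 EEHhGG=2 EEHhGg=4 EEHhgg=2 EEhhGG=1 EEhhGg=2 EEhhgg=1 EeHHGG=2 EeHHGg=4 EeHHgg=2 EeHhGG=4 EeHhGg=8 EeHhgg=4 EehhGG=2 EehhGg=4 Eehhgg=2 eeHHGG=1 eeHHGg=2 eeHHgg=1 eeHhGG=2 eeHhGg=4 eeHhgg=2 eehhGG=1 eehhGg=2 eehhgg=1
E_ H_ gg hits 9/64; gcd=1; 9÷1/64÷1 = 9/64

P(E_ H_ gg) = 9/64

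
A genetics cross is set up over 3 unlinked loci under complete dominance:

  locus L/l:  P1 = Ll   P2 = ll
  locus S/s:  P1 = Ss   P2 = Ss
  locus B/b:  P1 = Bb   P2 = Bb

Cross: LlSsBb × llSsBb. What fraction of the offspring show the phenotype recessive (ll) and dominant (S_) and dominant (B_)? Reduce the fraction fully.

LlSsBb gametes: LSB×1, LSb×1, LsB×1, Lsb×1, lSB×1, lSb×1, lsB×1, lsb×1
llSsBb gametes: lSB×2, lSb×2, lsB×2, lsb×2
LlSsBb×llSsBb grid (8·8=64): LlSSBB=2 LlSSBb=4 LlSSbb=2 LlSsBB=4 LlSsBb=8 LlSsbb=4 LlssBB=2 LlssBb=4 Llssbb=2 llSSBB=2 llSSBb=4 llSSbb=2 llSsBB=4 llSsBb=8 llSsbb=4 llssBB=2 llssBb=4 llssbb=2
ll S_ B_ hits 18/64; gcd=2; 18÷2/64÷2 = 9/32

P(ll S_ B_) = 9/32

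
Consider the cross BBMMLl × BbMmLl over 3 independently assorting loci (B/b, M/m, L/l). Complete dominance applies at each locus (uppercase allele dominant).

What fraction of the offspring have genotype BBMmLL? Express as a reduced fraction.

BBMMLl gametes: BML×4, BMl×4
BbMmLl gametes: BML×1, BMl×1, BmL×1, Bml×1, bML×1, bMl×1, bmL×1, bml×1
BBMMLl×BbMmLl grid (8·8=64): BBMMLL=4 BBMMLl=8 BBMMll=4 BBMmLL=4 BBMmLl=8 BBMmll=4 BbMMLL=4 BbMMLl=8 BbMMll=4 BbMmLL=4 BbMmLl=8 BbMmll=4
BBMmLL hits 4/64; gcd=4; 4÷4/64÷4 = 1/16

P(BBMmLL) = 1/16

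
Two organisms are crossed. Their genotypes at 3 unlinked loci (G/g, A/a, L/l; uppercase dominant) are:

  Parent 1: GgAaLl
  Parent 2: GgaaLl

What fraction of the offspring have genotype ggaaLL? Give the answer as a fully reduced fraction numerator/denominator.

GgAaLl gametes: GAL×1, GAl×1, GaL×1, Gal×1, gAL×1, gAl×1, gaL×1, gal×1
GgaaLl gametes: GaL×2, Gal×2, gaL×2, gal×2
GgAaLl×GgaaLl grid (8·8=64): GGAaLL=2 GGAaLl=4 GGAall=2 GGaaLL=2 GGaaLl=4 GGaall=2 GgAaLL=4 GgAaLl=8 GgAall=4 GgaaLL=4 GgaaLl=8 Ggaall=4 ggAaLL=2 ggAaLl=4 ggAall=2 ggaaLL=2 ggaaLl=4 ggaall=2
ggaaLL hits 2/64; gcd=2; 2÷2/64÷2 = 1/32

P(ggaaLL) = 1/32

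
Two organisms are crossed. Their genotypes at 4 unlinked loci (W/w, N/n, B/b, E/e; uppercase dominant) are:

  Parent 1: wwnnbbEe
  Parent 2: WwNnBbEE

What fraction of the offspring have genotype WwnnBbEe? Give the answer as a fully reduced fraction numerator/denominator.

wwnnbbEe gametes: wnbE×8, wnbe×8
WwNnBbEE gametes: WNBE×2, WNbE×2, WnBE×2, WnbE×2, wNBE×2, wNbE×2, wnBE×2, wnbE×2
wwnnbbEe×WwNnBbEE grid (16·16=256): WwNnBbEE=16 WwNnBbEe=16 WwNnbbEE=16 WwNnbbEe=16 WwnnBbEE=16 WwnnBbEe=16 WwnnbbEE=16 WwnnbbEe=16 wwNnBbEE=16 wwNnBbEe=16 wwNnbbEE=16 wwNnbbEe=16 wwnnBbEE=16 wwnnBbEe=16 wwnnbbEE=16 wwnnbbEe=16
WwnnBbEe hits 16/256; gcd=16; 16÷16/256÷16 = 1/16

P(WwnnBbEe) = 1/16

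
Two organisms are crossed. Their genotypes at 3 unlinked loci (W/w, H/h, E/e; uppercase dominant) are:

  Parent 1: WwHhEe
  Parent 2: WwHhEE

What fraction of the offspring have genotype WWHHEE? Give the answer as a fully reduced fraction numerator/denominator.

WwHhEe gametes: WHE×1, WHe×1, WhE×1, Whe×1, wHE×1, wHe×1, whE×1, whe×1
WwHhEE gametes: WHE×2, WhE×2, wHE×2, whE×2
WwHhEe×WwHhEE grid (8·8=64): WWHHEE=2 WWHHEe=2 WWHhEE=4 WWHhEe=4 WWhhEE=2 WWhhEe=2 WwHHEE=4 WwHHEe=4 WwHhEE=8 WwHhEe=8 WwhhEE=4 WwhhEe=4 wwHHEE=2 wwHHEe=2 wwHhEE=4 wwHhEe=4 wwhhEE=2 wwhhEe=2
WWHHEE hits 2/64; gcd=2; 2÷2/64÷2 = 1/32

P(WWHHEE) = 1/32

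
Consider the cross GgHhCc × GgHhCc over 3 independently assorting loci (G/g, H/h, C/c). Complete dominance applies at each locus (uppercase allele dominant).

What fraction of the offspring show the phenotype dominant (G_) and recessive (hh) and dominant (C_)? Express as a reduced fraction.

GgHhCc gametes: GHC×1, GHc×1, GhC×1, Ghc×1, gHC×1, gHc×1, ghC×1, ghc×1
GgHhCc gametes: GHC×1, GHc×1, GhC×1, Ghc×1, gHC×1, gHc×1, ghC×1, ghc×1
GgHhCc×GgHhCc grid (8·8=64): GGHHCC=1 GGHHCc=2 GGHHcc=1 GGHhCC=2 GGHhCc=4 GGHhcc=2 GGhhCC=1 GGhhCc=2 GGhhcc=1 GgHHCC=2 GgHHCc=4 GgHHcc=2 GgHhCC=4 GgHhCc=8 GgHhcc=4 GghhCC=2 GghhCc=4 Gghhcc=2 ggHHCC=1 ggHHCc=2 ggHHcc=1 ggHhCC=2 ggHhCc=4 ggHhcc=2 gghhCC=1 gghhCc=2 gghhcc=1
G_ hh C_ hits 9/64; gcd=1; 9÷1/64÷1 = 9/64

P(G_ hh C_) = 9/64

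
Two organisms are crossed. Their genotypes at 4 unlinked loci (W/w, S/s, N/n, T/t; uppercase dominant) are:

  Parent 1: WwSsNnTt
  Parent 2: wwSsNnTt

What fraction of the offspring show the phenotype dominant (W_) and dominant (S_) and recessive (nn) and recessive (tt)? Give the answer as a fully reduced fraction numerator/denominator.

WwSsNnTt gametes: WSNT×1, WSNt×1, WSnT×1, WSnt×1, WsNT×1, WsNt×1, WsnT×1, Wsnt×1, wSNT×1, wSNt×1, wSnT×1, wSnt×1, wsNT×1, wsNt×1, wsnT×1, wsnt×1
wwSsNnTt gametes: wSNT×2, wSNt×2, wSnT×2, wSnt×2, wsNT×2, wsNt×2, wsnT×2, wsnt×2
WwSsNnTt×wwSsNnTt grid (16·16=256): WwSSNNTT=2 WwSSNNTt=4 WwSSNNtt=2 WwSSNnTT=4 WwSSNnTt=8 WwSSNntt=4 WwSSnnTT=2 WwSSnnTt=4 WwSSnntt=2 WwSsNNTT=4 WwSsNNTt=8 WwSsNNtt=4 WwSsNnTT=8 WwSsNnTt=16 WwSsNntt=8 WwSsnnTT=4 WwSsnnTt=8 WwSsnntt=4 WwssNNTT=2 WwssNNTt=4 WwssNNtt=2 WwssNnTT=4 WwssNnTt=8 WwssNntt=4 WwssnnTT=2 WwssnnTt=4 Wwssnntt=2 wwSSNNTT=2 wwSSNNTt=4 wwSSNNtt=2 wwSSNnTT=4 wwSSNnTt=8 wwSSNntt=4 wwSSnnTT=2 wwSSnnTt=4 wwSSnntt=2 wwSsNNTT=4 wwSsNNTt=8 wwSsNNtt=4 wwSsNnTT=8 wwSsNnTt=16 wwSsNntt=8 wwSsnnTT=4 wwSsnnTt=8 wwSsnntt=4 wwssNNTT=2 wwssNNTt=4 wwssNNtt=2 wwssNnTT=4 wwssNnTt=8 wwssNntt=4 wwssnnTT=2 wwssnnTt=4 wwssnntt=2
W_ S_ nn tt hits 6/256; gcd=2; 6÷2/256÷2 = 3/128

P(W_ S_ nn tt) = 3/128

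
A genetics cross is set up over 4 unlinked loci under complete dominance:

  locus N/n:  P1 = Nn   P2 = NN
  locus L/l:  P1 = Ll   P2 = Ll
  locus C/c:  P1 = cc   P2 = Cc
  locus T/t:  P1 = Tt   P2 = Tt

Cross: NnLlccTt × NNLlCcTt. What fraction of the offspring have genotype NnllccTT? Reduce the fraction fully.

P(NnllccTT) = 1/64

NnLlccTt gametes: NLcT×2, NLct×2, NlcT×2, Nlct×2, nLcT×2, nLct×2, nlcT×2, nlct×2
NNLlCcTt gametes: NLCT×2, NLCt×2, NLcT×2, NLct×2, NlCT×2, NlCt×2, NlcT×2, Nlct×2
NnLlccTt×NNLlCcTt grid (16·16=256): NNLLCcTT=4 NNLLCcTt=8 NNLLCctt=4 NNLLccTT=4 NNLLccTt=8 NNLLcctt=4 NNLlCcTT=8 NNLlCcTt=16 NNLlCctt=8 NNLlccTT=8 NNLlccTt=16 NNLlcctt=8 NNllCcTT=4 NNllCcTt=8 NNllCctt=4 NNllccTT=4 NNllccTt=8 NNllcctt=4 NnLLCcTT=4 NnLLCcTt=8 NnLLCctt=4 NnLLccTT=4 NnLLccTt=8 NnLLcctt=4 NnLlCcTT=8 NnLlCcTt=16 NnLlCctt=8 NnLlccTT=8 NnLlccTt=16 NnLlcctt=8 NnllCcTT=4 NnllCcTt=8 NnllCctt=4 NnllccTT=4 NnllccTt=8 Nnllcctt=4
NnllccTT hits 4/256; gcd=4; 4÷4/256÷4 = 1/64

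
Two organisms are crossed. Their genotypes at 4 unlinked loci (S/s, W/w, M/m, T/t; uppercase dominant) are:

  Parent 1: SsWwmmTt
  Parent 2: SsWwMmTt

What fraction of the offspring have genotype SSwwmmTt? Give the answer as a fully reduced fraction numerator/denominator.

P(SSwwmmTt) = 1/64

SsWwmmTt gametes: SWmT×2, SWmt×2, SwmT×2, Swmt×2, sWmT×2, sWmt×2, swmT×2, swmt×2
SsWwMmTt gametes: SWMT×1, SWMt×1, SWmT×1, SWmt×1, SwMT×1, SwMt×1, SwmT×1, Swmt×1, sWMT×1, sWMt×1, sWmT×1, sWmt×1, swMT×1, swMt×1, swmT×1, swmt×1
SsWwmmTt×SsWwMmTt grid (16·16=256): SSWWMmTT=2 SSWWMmTt=4 SSWWMmtt=2 SSWWmmTT=2 SSWWmmTt=4 SSWWmmtt=2 SSWwMmTT=4 SSWwMmTt=8 SSWwMmtt=4 SSWwmmTT=4 SSWwmmTt=8 SSWwmmtt=4 SSwwMmTT=2 SSwwMmTt=4 SSwwMmtt=2 SSwwmmTT=2 SSwwmmTt=4 SSwwmmtt=2 SsWWMmTT=4 SsWWMmTt=8 SsWWMmtt=4 SsWWmmTT=4 SsWWmmTt=8 SsWWmmtt=4 SsWwMmTT=8 SsWwMmTt=16 SsWwMmtt=8 SsWwmmTT=8 SsWwmmTt=16 SsWwmmtt=8 SswwMmTT=4 SswwMmTt=8 SswwMmtt=4 SswwmmTT=4 SswwmmTt=8 Sswwmmtt=4 ssWWMmTT=2 ssWWMmTt=4 ssWWMmtt=2 ssWWmmTT=2 ssWWmmTt=4 ssWWmmtt=2 ssWwMmTT=4 ssWwMmTt=8 ssWwMmtt=4 ssWwmmTT=4 ssWwmmTt=8 ssWwmmtt=4 sswwMmTT=2 sswwMmTt=4 sswwMmtt=2 sswwmmTT=2 sswwmmTt=4 sswwmmtt=2
SSwwmmTt hits 4/256; gcd=4; 4÷4/256÷4 = 1/64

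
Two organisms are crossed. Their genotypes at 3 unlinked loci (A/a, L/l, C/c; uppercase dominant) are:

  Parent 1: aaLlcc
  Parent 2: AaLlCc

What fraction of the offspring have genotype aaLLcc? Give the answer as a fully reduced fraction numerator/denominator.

aaLlcc gametes: aLc×4, alc×4
AaLlCc gametes: ALC×1, ALc×1, AlC×1, Alc×1, aLC×1, aLc×1, alC×1, alc×1
aaLlcc×AaLlCc grid (8·8=64): AaLLCc=4 AaLLcc=4 AaLlCc=8 AaLlcc=8 AallCc=4 Aallcc=4 aaLLCc=4 aaLLcc=4 aaLlCc=8 aaLlcc=8 aallCc=4 aallcc=4
aaLLcc hits 4/64; gcd=4; 4÷4/64÷4 = 1/16

P(aaLLcc) = 1/16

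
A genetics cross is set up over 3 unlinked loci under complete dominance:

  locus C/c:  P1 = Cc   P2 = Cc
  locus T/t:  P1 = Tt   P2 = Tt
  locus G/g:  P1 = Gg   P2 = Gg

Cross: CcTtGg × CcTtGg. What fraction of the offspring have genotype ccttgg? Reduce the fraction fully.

P(ccttgg) = 1/64

CcTtGg gametes: CTG×1, CTg×1, CtG×1, Ctg×1, cTG×1, cTg×1, ctG×1, ctg×1
CcTtGg gametes: CTG×1, CTg×1, CtG×1, Ctg×1, cTG×1, cTg×1, ctG×1, ctg×1
CcTtGg×CcTtGg grid (8·8=64): CCTTGG=1 CCTTGg=2 CCTTgg=1 CCTtGG=2 CCTtGg=4 CCTtgg=2 CCttGG=1 CCttGg=2 CCttgg=1 CcTTGG=2 CcTTGg=4 CcTTgg=2 CcTtGG=4 CcTtGg=8 CcTtgg=4 CcttGG=2 CcttGg=4 Ccttgg=2 ccTTGG=1 ccTTGg=2 ccTTgg=1 ccTtGG=2 ccTtGg=4 ccTtgg=2 ccttGG=1 ccttGg=2 ccttgg=1
ccttgg hits 1/64; gcd=1; 1÷1/64÷1 = 1/64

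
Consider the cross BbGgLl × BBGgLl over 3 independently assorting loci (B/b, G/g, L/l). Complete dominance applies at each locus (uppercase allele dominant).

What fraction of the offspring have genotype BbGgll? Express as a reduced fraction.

BbGgLl gametes: BGL×1, BGl×1, BgL×1, Bgl×1, bGL×1, bGl×1, bgL×1, bgl×1
BBGgLl gametes: BGL×2, BGl×2, BgL×2, Bgl×2
BbGgLl×BBGgLl grid (8·8=64): BBGGLL=2 BBGGLl=4 BBGGll=2 BBGgLL=4 BBGgLl=8 BBGgll=4 BBggLL=2 BBggLl=4 BBggll=2 BbGGLL=2 BbGGLl=4 BbGGll=2 BbGgLL=4 BbGgLl=8 BbGgll=4 BbggLL=2 BbggLl=4 Bbggll=2
BbGgll hits 4/64; gcd=4; 4÷4/64÷4 = 1/16

P(BbGgll) = 1/16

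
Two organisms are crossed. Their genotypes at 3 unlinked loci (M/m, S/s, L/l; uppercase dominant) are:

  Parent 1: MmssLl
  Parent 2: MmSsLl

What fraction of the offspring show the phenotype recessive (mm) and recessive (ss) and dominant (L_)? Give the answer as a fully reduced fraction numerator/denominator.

P(mm ss L_) = 3/32

MmssLl gametes: MsL×2, Msl×2, msL×2, msl×2
MmSsLl gametes: MSL×1, MSl×1, MsL×1, Msl×1, mSL×1, mSl×1, msL×1, msl×1
MmssLl×MmSsLl grid (8·8=64): MMSsLL=2 MMSsLl=4 MMSsll=2 MMssLL=2 MMssLl=4 MMssll=2 MmSsLL=4 MmSsLl=8 MmSsll=4 MmssLL=4 MmssLl=8 Mmssll=4 mmSsLL=2 mmSsLl=4 mmSsll=2 mmssLL=2 mmssLl=4 mmssll=2
mm ss L_ hits 6/64; gcd=2; 6÷2/64÷2 = 3/32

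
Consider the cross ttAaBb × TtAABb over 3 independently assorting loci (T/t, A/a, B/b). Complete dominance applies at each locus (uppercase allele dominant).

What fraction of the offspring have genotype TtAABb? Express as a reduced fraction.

ttAaBb gametes: tAB×2, tAb×2, taB×2, tab×2
TtAABb gametes: TAB×2, TAb×2, tAB×2, tAb×2
ttAaBb×TtAABb grid (8·8=64): TtAABB=4 TtAABb=8 TtAAbb=4 TtAaBB=4 TtAaBb=8 TtAabb=4 ttAABB=4 ttAABb=8 ttAAbb=4 ttAaBB=4 ttAaBb=8 ttAabb=4
TtAABb hits 8/64; gcd=8; 8÷8/64÷8 = 1/8

P(TtAABb) = 1/8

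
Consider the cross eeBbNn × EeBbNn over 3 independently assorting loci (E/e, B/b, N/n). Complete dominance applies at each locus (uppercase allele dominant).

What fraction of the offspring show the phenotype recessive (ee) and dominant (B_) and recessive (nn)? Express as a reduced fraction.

eeBbNn gametes: eBN×2, eBn×2, ebN×2, ebn×2
EeBbNn gametes: EBN×1, EBn×1, EbN×1, Ebn×1, eBN×1, eBn×1, ebN×1, ebn×1
eeBbNn×EeBbNn grid (8·8=64): EeBBNN=2 EeBBNn=4 EeBBnn=2 EeBbNN=4 EeBbNn=8 EeBbnn=4 EebbNN=2 EebbNn=4 Eebbnn=2 eeBBNN=2 eeBBNn=4 eeBBnn=2 eeBbNN=4 eeBbNn=8 eeBbnn=4 eebbNN=2 eebbNn=4 eebbnn=2
ee B_ nn hits 6/64; gcd=2; 6÷2/64÷2 = 3/32

P(ee B_ nn) = 3/32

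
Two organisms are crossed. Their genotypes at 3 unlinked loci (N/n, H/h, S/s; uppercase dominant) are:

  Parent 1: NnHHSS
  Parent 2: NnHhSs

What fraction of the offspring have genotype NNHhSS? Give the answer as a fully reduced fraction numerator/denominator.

NnHHSS gametes: NHS×4, nHS×4
NnHhSs gametes: NHS×1, NHs×1, NhS×1, Nhs×1, nHS×1, nHs×1, nhS×1, nhs×1
NnHHSS×NnHhSs grid (8·8=64): NNHHSS=4 NNHHSs=4 NNHhSS=4 NNHhSs=4 NnHHSS=8 NnHHSs=8 NnHhSS=8 NnHhSs=8 nnHHSS=4 nnHHSs=4 nnHhSS=4 nnHhSs=4
NNHhSS hits 4/64; gcd=4; 4÷4/64÷4 = 1/16

P(NNHhSS) = 1/16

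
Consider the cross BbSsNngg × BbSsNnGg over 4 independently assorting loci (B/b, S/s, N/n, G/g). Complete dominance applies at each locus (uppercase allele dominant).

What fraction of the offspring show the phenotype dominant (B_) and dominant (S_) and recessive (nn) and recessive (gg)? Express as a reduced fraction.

BbSsNngg gametes: BSNg×2, BSng×2, BsNg×2, Bsng×2, bSNg×2, bSng×2, bsNg×2, bsng×2
BbSsNnGg gametes: BSNG×1, BSNg×1, BSnG×1, BSng×1, BsNG×1, BsNg×1, BsnG×1, Bsng×1, bSNG×1, bSNg×1, bSnG×1, bSng×1, bsNG×1, bsNg×1, bsnG×1, bsng×1
BbSsNngg×BbSsNnGg grid (16·16=256): BBSSNNGg=2 BBSSNNgg=2 BBSSNnGg=4 BBSSNngg=4 BBSSnnGg=2 BBSSnngg=2 BBSsNNGg=4 BBSsNNgg=4 BBSsNnGg=8 BBSsNngg=8 BBSsnnGg=4 BBSsnngg=4 BBssNNGg=2 BBssNNgg=2 BBssNnGg=4 BBssNngg=4 BBssnnGg=2 BBssnngg=2 BbSSNNGg=4 BbSSNNgg=4 BbSSNnGg=8 BbSSNngg=8 BbSSnnGg=4 BbSSnngg=4 BbSsNNGg=8 BbSsNNgg=8 BbSsNnGg=16 BbSsNngg=16 BbSsnnGg=8 BbSsnngg=8 BbssNNGg=4 BbssNNgg=4 BbssNnGg=8 BbssNngg=8 BbssnnGg=4 Bbssnngg=4 bbSSNNGg=2 bbSSNNgg=2 bbSSNnGg=4 bbSSNngg=4 bbSSnnGg=2 bbSSnngg=2 bbSsNNGg=4 bbSsNNgg=4 bbSsNnGg=8 bbSsNngg=8 bbSsnnGg=4 bbSsnngg=4 bbssNNGg=2 bbssNNgg=2 bbssNnGg=4 bbssNngg=4 bbssnnGg=2 bbssnngg=2
B_ S_ nn gg hits 18/256; gcd=2; 18÷2/256÷2 = 9/128

P(B_ S_ nn gg) = 9/128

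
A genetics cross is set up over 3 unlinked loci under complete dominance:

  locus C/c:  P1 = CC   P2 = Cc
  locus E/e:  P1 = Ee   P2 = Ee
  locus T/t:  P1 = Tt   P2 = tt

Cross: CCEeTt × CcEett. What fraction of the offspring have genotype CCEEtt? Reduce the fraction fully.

P(CCEEtt) = 1/16

CCEeTt gametes: CET×2, CEt×2, CeT×2, Cet×2
CcEett gametes: CEt×2, Cet×2, cEt×2, cet×2
CCEeTt×CcEett grid (8·8=64): CCEETt=4 CCEEtt=4 CCEeTt=8 CCEett=8 CCeeTt=4 CCeett=4 CcEETt=4 CcEEtt=4 CcEeTt=8 CcEett=8 CceeTt=4 Cceett=4
CCEEtt hits 4/64; gcd=4; 4÷4/64÷4 = 1/16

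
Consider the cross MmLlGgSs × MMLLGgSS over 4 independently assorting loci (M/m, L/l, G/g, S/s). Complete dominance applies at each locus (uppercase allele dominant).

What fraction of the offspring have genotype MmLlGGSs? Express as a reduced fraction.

MmLlGgSs gametes: MLGS×1, MLGs×1, MLgS×1, MLgs×1, MlGS×1, MlGs×1, MlgS×1, Mlgs×1, mLGS×1, mLGs×1, mLgS×1, mLgs×1, mlGS×1, mlGs×1, mlgS×1, mlgs×1
MMLLGgSS gametes: MLGS×8, MLgS×8
MmLlGgSs×MMLLGgSS grid (16·16=256): MMLLGGSS=8 MMLLGGSs=8 MMLLGgSS=16 MMLLGgSs=16 MMLLggSS=8 MMLLggSs=8 MMLlGGSS=8 MMLlGGSs=8 MMLlGgSS=16 MMLlGgSs=16 MMLlggSS=8 MMLlggSs=8 MmLLGGSS=8 MmLLGGSs=8 MmLLGgSS=16 MmLLGgSs=16 MmLLggSS=8 MmLLggSs=8 MmLlGGSS=8 MmLlGGSs=8 MmLlGgSS=16 MmLlGgSs=16 MmLlggSS=8 MmLlggSs=8
MmLlGGSs hits 8/256; gcd=8; 8÷8/256÷8 = 1/32

P(MmLlGGSs) = 1/32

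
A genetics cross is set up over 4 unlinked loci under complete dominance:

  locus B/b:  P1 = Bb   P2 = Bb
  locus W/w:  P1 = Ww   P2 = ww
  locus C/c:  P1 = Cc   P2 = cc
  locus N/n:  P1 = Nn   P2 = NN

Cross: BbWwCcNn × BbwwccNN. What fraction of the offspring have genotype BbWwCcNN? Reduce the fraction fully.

P(BbWwCcNN) = 1/16

BbWwCcNn gametes: BWCN×1, BWCn×1, BWcN×1, BWcn×1, BwCN×1, BwCn×1, BwcN×1, Bwcn×1, bWCN×1, bWCn×1, bWcN×1, bWcn×1, bwCN×1, bwCn×1, bwcN×1, bwcn×1
BbwwccNN gametes: BwcN×8, bwcN×8
BbWwCcNn×BbwwccNN grid (16·16=256): BBWwCcNN=8 BBWwCcNn=8 BBWwccNN=8 BBWwccNn=8 BBwwCcNN=8 BBwwCcNn=8 BBwwccNN=8 BBwwccNn=8 BbWwCcNN=16 BbWwCcNn=16 BbWwccNN=16 BbWwccNn=16 BbwwCcNN=16 BbwwCcNn=16 BbwwccNN=16 BbwwccNn=16 bbWwCcNN=8 bbWwCcNn=8 bbWwccNN=8 bbWwccNn=8 bbwwCcNN=8 bbwwCcNn=8 bbwwccNN=8 bbwwccNn=8
BbWwCcNN hits 16/256; gcd=16; 16÷16/256÷16 = 1/16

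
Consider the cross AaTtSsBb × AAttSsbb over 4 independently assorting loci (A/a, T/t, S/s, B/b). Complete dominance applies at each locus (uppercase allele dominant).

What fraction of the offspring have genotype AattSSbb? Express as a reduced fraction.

P(AattSSbb) = 1/32

AaTtSsBb gametes: ATSB×1, ATSb×1, ATsB×1, ATsb×1, AtSB×1, AtSb×1, AtsB×1, Atsb×1, aTSB×1, aTSb×1, aTsB×1, aTsb×1, atSB×1, atSb×1, atsB×1, atsb×1
AAttSsbb gametes: AtSb×8, Atsb×8
AaTtSsBb×AAttSsbb grid (16·16=256): AATtSSBb=8 AATtSSbb=8 AATtSsBb=16 AATtSsbb=16 AATtssBb=8 AATtssbb=8 AAttSSBb=8 AAttSSbb=8 AAttSsBb=16 AAttSsbb=16 AAttssBb=8 AAttssbb=8 AaTtSSBb=8 AaTtSSbb=8 AaTtSsBb=16 AaTtSsbb=16 AaTtssBb=8 AaTtssbb=8 AattSSBb=8 AattSSbb=8 AattSsBb=16 AattSsbb=16 AattssBb=8 Aattssbb=8
AattSSbb hits 8/256; gcd=8; 8÷8/256÷8 = 1/32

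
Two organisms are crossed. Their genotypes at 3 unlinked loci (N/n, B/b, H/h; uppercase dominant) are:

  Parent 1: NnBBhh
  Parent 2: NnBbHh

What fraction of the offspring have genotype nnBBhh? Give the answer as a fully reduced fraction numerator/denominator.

P(nnBBhh) = 1/16

NnBBhh gametes: NBh×4, nBh×4
NnBbHh gametes: NBH×1, NBh×1, NbH×1, Nbh×1, nBH×1, nBh×1, nbH×1, nbh×1
NnBBhh×NnBbHh grid (8·8=64): NNBBHh=4 NNBBhh=4 NNBbHh=4 NNBbhh=4 NnBBHh=8 NnBBhh=8 NnBbHh=8 NnBbhh=8 nnBBHh=4 nnBBhh=4 nnBbHh=4 nnBbhh=4
nnBBhh hits 4/64; gcd=4; 4÷4/64÷4 = 1/16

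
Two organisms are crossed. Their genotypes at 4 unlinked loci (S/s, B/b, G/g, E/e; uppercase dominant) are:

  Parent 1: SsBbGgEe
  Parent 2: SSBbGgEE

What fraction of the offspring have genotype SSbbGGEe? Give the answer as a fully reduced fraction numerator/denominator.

P(SSbbGGEe) = 1/64

SsBbGgEe gametes: SBGE×1, SBGe×1, SBgE×1, SBge×1, SbGE×1, SbGe×1, SbgE×1, Sbge×1, sBGE×1, sBGe×1, sBgE×1, sBge×1, sbGE×1, sbGe×1, sbgE×1, sbge×1
SSBbGgEE gametes: SBGE×4, SBgE×4, SbGE×4, SbgE×4
SsBbGgEe×SSBbGgEE grid (16·16=256): SSBBGGEE=4 SSBBGGEe=4 SSBBGgEE=8 SSBBGgEe=8 SSBBggEE=4 SSBBggEe=4 SSBbGGEE=8 SSBbGGEe=8 SSBbGgEE=16 SSBbGgEe=16 SSBbggEE=8 SSBbggEe=8 SSbbGGEE=4 SSbbGGEe=4 SSbbGgEE=8 SSbbGgEe=8 SSbbggEE=4 SSbbggEe=4 SsBBGGEE=4 SsBBGGEe=4 SsBBGgEE=8 SsBBGgEe=8 SsBBggEE=4 SsBBggEe=4 SsBbGGEE=8 SsBbGGEe=8 SsBbGgEE=16 SsBbGgEe=16 SsBbggEE=8 SsBbggEe=8 SsbbGGEE=4 SsbbGGEe=4 SsbbGgEE=8 SsbbGgEe=8 SsbbggEE=4 SsbbggEe=4
SSbbGGEe hits 4/256; gcd=4; 4÷4/256÷4 = 1/64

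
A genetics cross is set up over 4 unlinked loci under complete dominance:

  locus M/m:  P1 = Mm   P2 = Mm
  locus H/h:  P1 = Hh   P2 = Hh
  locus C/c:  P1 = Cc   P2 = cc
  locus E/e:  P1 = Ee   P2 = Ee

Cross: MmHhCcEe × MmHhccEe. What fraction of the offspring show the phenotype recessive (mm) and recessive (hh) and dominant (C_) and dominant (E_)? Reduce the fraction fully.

P(mm hh C_ E_) = 3/128

MmHhCcEe gametes: MHCE×1, MHCe×1, MHcE×1, MHce×1, MhCE×1, MhCe×1, MhcE×1, Mhce×1, mHCE×1, mHCe×1, mHcE×1, mHce×1, mhCE×1, mhCe×1, mhcE×1, mhce×1
MmHhccEe gametes: MHcE×2, MHce×2, MhcE×2, Mhce×2, mHcE×2, mHce×2, mhcE×2, mhce×2
MmHhCcEe×MmHhccEe grid (16·16=256): MMHHCcEE=2 MMHHCcEe=4 MMHHCcee=2 MMHHccEE=2 MMHHccEe=4 MMHHccee=2 MMHhCcEE=4 MMHhCcEe=8 MMHhCcee=4 MMHhccEE=4 MMHhccEe=8 MMHhccee=4 MMhhCcEE=2 MMhhCcEe=4 MMhhCcee=2 MMhhccEE=2 MMhhccEe=4 MMhhccee=2 MmHHCcEE=4 MmHHCcEe=8 MmHHCcee=4 MmHHccEE=4 MmHHccEe=8 MmHHccee=4 MmHhCcEE=8 MmHhCcEe=16 MmHhCcee=8 MmHhccEE=8 MmHhccEe=16 MmHhccee=8 MmhhCcEE=4 MmhhCcEe=8 MmhhCcee=4 MmhhccEE=4 MmhhccEe=8 Mmhhccee=4 mmHHCcEE=2 mmHHCcEe=4 mmHHCcee=2 mmHHccEE=2 mmHHccEe=4 mmHHccee=2 mmHhCcEE=4 mmHhCcEe=8 mmHhCcee=4 mmHhccEE=4 mmHhccEe=8 mmHhccee=4 mmhhCcEE=2 mmhhCcEe=4 mmhhCcee=2 mmhhccEE=2 mmhhccEe=4 mmhhccee=2
mm hh C_ E_ hits 6/256; gcd=2; 6÷2/256÷2 = 3/128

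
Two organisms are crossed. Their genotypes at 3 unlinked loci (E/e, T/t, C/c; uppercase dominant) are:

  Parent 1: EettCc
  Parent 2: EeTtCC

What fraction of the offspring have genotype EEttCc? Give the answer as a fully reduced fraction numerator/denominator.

P(EEttCc) = 1/16

EettCc gametes: EtC×2, Etc×2, etC×2, etc×2
EeTtCC gametes: ETC×2, EtC×2, eTC×2, etC×2
EettCc×EeTtCC grid (8·8=64): EETtCC=4 EETtCc=4 EEttCC=4 EEttCc=4 EeTtCC=8 EeTtCc=8 EettCC=8 EettCc=8 eeTtCC=4 eeTtCc=4 eettCC=4 eettCc=4
EEttCc hits 4/64; gcd=4; 4÷4/64÷4 = 1/16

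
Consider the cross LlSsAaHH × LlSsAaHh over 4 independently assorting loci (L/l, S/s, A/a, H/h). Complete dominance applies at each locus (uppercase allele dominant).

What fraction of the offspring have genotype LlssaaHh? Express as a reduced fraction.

LlSsAaHH gametes: LSAH×2, LSaH×2, LsAH×2, LsaH×2, lSAH×2, lSaH×2, lsAH×2, lsaH×2
LlSsAaHh gametes: LSAH×1, LSAh×1, LSaH×1, LSah×1, LsAH×1, LsAh×1, LsaH×1, Lsah×1, lSAH×1, lSAh×1, lSaH×1, lSah×1, lsAH×1, lsAh×1, lsaH×1, lsah×1
LlSsAaHH×LlSsAaHh grid (16·16=256): LLSSAAHH=2 LLSSAAHh=2 LLSSAaHH=4 LLSSAaHh=4 LLSSaaHH=2 LLSSaaHh=2 LLSsAAHH=4 LLSsAAHh=4 LLSsAaHH=8 LLSsAaHh=8 LLSsaaHH=4 LLSsaaHh=4 LLssAAHH=2 LLssAAHh=2 LLssAaHH=4 LLssAaHh=4 LLssaaHH=2 LLssaaHh=2 LlSSAAHH=4 LlSSAAHh=4 LlSSAaHH=8 LlSSAaHh=8 LlSSaaHH=4 LlSSaaHh=4 LlSsAAHH=8 LlSsAAHh=8 LlSsAaHH=16 LlSsAaHh=16 LlSsaaHH=8 LlSsaaHh=8 LlssAAHH=4 LlssAAHh=4 LlssAaHH=8 LlssAaHh=8 LlssaaHH=4 LlssaaHh=4 llSSAAHH=2 llSSAAHh=2 llSSAaHH=4 llSSAaHh=4 llSSaaHH=2 llSSaaHh=2 llSsAAHH=4 llSsAAHh=4 llSsAaHH=8 llSsAaHh=8 llSsaaHH=4 llSsaaHh=4 llssAAHH=2 llssAAHh=2 llssAaHH=4 llssAaHh=4 llssaaHH=2 llssaaHh=2
LlssaaHh hits 4/256; gcd=4; 4÷4/256÷4 = 1/64

P(LlssaaHh) = 1/64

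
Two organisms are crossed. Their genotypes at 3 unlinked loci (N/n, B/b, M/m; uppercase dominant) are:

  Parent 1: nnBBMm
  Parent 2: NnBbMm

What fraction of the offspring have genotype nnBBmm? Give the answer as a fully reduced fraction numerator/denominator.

nnBBMm gametes: nBM×4, nBm×4
NnBbMm gametes: NBM×1, NBm×1, NbM×1, Nbm×1, nBM×1, nBm×1, nbM×1, nbm×1
nnBBMm×NnBbMm grid (8·8=64): NnBBMM=4 NnBBMm=8 NnBBmm=4 NnBbMM=4 NnBbMm=8 NnBbmm=4 nnBBMM=4 nnBBMm=8 nnBBmm=4 nnBbMM=4 nnBbMm=8 nnBbmm=4
nnBBmm hits 4/64; gcd=4; 4÷4/64÷4 = 1/16

P(nnBBmm) = 1/16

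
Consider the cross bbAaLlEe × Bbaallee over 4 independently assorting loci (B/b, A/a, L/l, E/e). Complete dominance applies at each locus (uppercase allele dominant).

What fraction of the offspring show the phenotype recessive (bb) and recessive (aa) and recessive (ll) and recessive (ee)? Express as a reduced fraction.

P(bb aa ll ee) = 1/16

bbAaLlEe gametes: bALE×2, bALe×2, bAlE×2, bAle×2, baLE×2, baLe×2, balE×2, bale×2
Bbaallee gametes: Bale×8, bale×8
bbAaLlEe×Bbaallee grid (16·16=256): BbAaLlEe=16 BbAaLlee=16 BbAallEe=16 BbAallee=16 BbaaLlEe=16 BbaaLlee=16 BbaallEe=16 Bbaallee=16 bbAaLlEe=16 bbAaLlee=16 bbAallEe=16 bbAallee=16 bbaaLlEe=16 bbaaLlee=16 bbaallEe=16 bbaallee=16
bb aa ll ee hits 16/256; gcd=16; 16÷16/256÷16 = 1/16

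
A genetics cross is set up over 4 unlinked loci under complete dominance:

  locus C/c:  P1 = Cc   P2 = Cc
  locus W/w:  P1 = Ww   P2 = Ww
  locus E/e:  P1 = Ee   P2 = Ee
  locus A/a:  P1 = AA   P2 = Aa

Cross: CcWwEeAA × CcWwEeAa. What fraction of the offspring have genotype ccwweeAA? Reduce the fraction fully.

P(ccwweeAA) = 1/128

CcWwEeAA gametes: CWEA×2, CWeA×2, CwEA×2, CweA×2, cWEA×2, cWeA×2, cwEA×2, cweA×2
CcWwEeAa gametes: CWEA×1, CWEa×1, CWeA×1, CWea×1, CwEA×1, CwEa×1, CweA×1, Cwea×1, cWEA×1, cWEa×1, cWeA×1, cWea×1, cwEA×1, cwEa×1, cweA×1, cwea×1
CcWwEeAA×CcWwEeAa grid (16·16=256): CCWWEEAA=2 CCWWEEAa=2 CCWWEeAA=4 CCWWEeAa=4 CCWWeeAA=2 CCWWeeAa=2 CCWwEEAA=4 CCWwEEAa=4 CCWwEeAA=8 CCWwEeAa=8 CCWweeAA=4 CCWweeAa=4 CCwwEEAA=2 CCwwEEAa=2 CCwwEeAA=4 CCwwEeAa=4 CCwweeAA=2 CCwweeAa=2 CcWWEEAA=4 CcWWEEAa=4 CcWWEeAA=8 CcWWEeAa=8 CcWWeeAA=4 CcWWeeAa=4 CcWwEEAA=8 CcWwEEAa=8 CcWwEeAA=16 CcWwEeAa=16 CcWweeAA=8 CcWweeAa=8 CcwwEEAA=4 CcwwEEAa=4 CcwwEeAA=8 CcwwEeAa=8 CcwweeAA=4 CcwweeAa=4 ccWWEEAA=2 ccWWEEAa=2 ccWWEeAA=4 ccWWEeAa=4 ccWWeeAA=2 ccWWeeAa=2 ccWwEEAA=4 ccWwEEAa=4 ccWwEeAA=8 ccWwEeAa=8 ccWweeAA=4 ccWweeAa=4 ccwwEEAA=2 ccwwEEAa=2 ccwwEeAA=4 ccwwEeAa=4 ccwweeAA=2 ccwweeAa=2
ccwweeAA hits 2/256; gcd=2; 2÷2/256÷2 = 1/128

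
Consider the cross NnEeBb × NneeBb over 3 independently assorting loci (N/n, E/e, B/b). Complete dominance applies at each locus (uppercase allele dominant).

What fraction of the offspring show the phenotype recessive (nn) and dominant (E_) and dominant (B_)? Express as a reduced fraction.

P(nn E_ B_) = 3/32

NnEeBb gametes: NEB×1, NEb×1, NeB×1, Neb×1, nEB×1, nEb×1, neB×1, neb×1
NneeBb gametes: NeB×2, Neb×2, neB×2, neb×2
NnEeBb×NneeBb grid (8·8=64): NNEeBB=2 NNEeBb=4 NNEebb=2 NNeeBB=2 NNeeBb=4 NNeebb=2 NnEeBB=4 NnEeBb=8 NnEebb=4 NneeBB=4 NneeBb=8 Nneebb=4 nnEeBB=2 nnEeBb=4 nnEebb=2 nneeBB=2 nneeBb=4 nneebb=2
nn E_ B_ hits 6/64; gcd=2; 6÷2/64÷2 = 3/32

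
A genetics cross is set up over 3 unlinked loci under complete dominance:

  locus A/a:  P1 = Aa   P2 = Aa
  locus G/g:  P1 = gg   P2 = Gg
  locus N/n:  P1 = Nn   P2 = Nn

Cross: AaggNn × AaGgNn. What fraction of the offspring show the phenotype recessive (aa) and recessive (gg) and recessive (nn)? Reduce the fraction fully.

AaggNn gametes: AgN×2, Agn×2, agN×2, agn×2
AaGgNn gametes: AGN×1, AGn×1, AgN×1, Agn×1, aGN×1, aGn×1, agN×1, agn×1
AaggNn×AaGgNn grid (8·8=64): AAGgNN=2 AAGgNn=4 AAGgnn=2 AAggNN=2 AAggNn=4 AAggnn=2 AaGgNN=4 AaGgNn=8 AaGgnn=4 AaggNN=4 AaggNn=8 Aaggnn=4 aaGgNN=2 aaGgNn=4 aaGgnn=2 aaggNN=2 aaggNn=4 aaggnn=2
aa gg nn hits 2/64; gcd=2; 2÷2/64÷2 = 1/32

P(aa gg nn) = 1/32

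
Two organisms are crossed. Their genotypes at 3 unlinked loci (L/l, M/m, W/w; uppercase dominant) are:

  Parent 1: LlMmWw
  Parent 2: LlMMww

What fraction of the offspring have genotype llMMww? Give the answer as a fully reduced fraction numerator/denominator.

P(llMMww) = 1/16

LlMmWw gametes: LMW×1, LMw×1, LmW×1, Lmw×1, lMW×1, lMw×1, lmW×1, lmw×1
LlMMww gametes: LMw×4, lMw×4
LlMmWw×LlMMww grid (8·8=64): LLMMWw=4 LLMMww=4 LLMmWw=4 LLMmww=4 LlMMWw=8 LlMMww=8 LlMmWw=8 LlMmww=8 llMMWw=4 llMMww=4 llMmWw=4 llMmww=4
llMMww hits 4/64; gcd=4; 4÷4/64÷4 = 1/16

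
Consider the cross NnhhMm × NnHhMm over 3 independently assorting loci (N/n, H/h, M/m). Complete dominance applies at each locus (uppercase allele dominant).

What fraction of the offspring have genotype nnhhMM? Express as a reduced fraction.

NnhhMm gametes: NhM×2, Nhm×2, nhM×2, nhm×2
NnHhMm gametes: NHM×1, NHm×1, NhM×1, Nhm×1, nHM×1, nHm×1, nhM×1, nhm×1
NnhhMm×NnHhMm grid (8·8=64): NNHhMM=2 NNHhMm=4 NNHhmm=2 NNhhMM=2 NNhhMm=4 NNhhmm=2 NnHhMM=4 NnHhMm=8 NnHhmm=4 NnhhMM=4 NnhhMm=8 Nnhhmm=4 nnHhMM=2 nnHhMm=4 nnHhmm=2 nnhhMM=2 nnhhMm=4 nnhhmm=2
nnhhMM hits 2/64; gcd=2; 2÷2/64÷2 = 1/32

P(nnhhMM) = 1/32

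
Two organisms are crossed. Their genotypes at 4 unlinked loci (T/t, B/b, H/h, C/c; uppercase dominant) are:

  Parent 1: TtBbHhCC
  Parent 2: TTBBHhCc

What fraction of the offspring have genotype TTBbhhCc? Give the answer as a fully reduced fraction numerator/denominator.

TtBbHhCC gametes: TBHC×2, TBhC×2, TbHC×2, TbhC×2, tBHC×2, tBhC×2, tbHC×2, tbhC×2
TTBBHhCc gametes: TBHC×4, TBHc×4, TBhC×4, TBhc×4
TtBbHhCC×TTBBHhCc grid (16·16=256): TTBBHHCC=8 TTBBHHCc=8 TTBBHhCC=16 TTBBHhCc=16 TTBBhhCC=8 TTBBhhCc=8 TTBbHHCC=8 TTBbHHCc=8 TTBbHhCC=16 TTBbHhCc=16 TTBbhhCC=8 TTBbhhCc=8 TtBBHHCC=8 TtBBHHCc=8 TtBBHhCC=16 TtBBHhCc=16 TtBBhhCC=8 TtBBhhCc=8 TtBbHHCC=8 TtBbHHCc=8 TtBbHhCC=16 TtBbHhCc=16 TtBbhhCC=8 TtBbhhCc=8
TTBbhhCc hits 8/256; gcd=8; 8÷8/256÷8 = 1/32

P(TTBbhhCc) = 1/32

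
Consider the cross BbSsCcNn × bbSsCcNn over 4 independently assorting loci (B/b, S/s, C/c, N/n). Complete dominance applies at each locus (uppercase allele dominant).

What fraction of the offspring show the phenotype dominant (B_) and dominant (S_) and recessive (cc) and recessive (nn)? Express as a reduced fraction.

BbSsCcNn gametes: BSCN×1, BSCn×1, BScN×1, BScn×1, BsCN×1, BsCn×1, BscN×1, Bscn×1, bSCN×1, bSCn×1, bScN×1, bScn×1, bsCN×1, bsCn×1, bscN×1, bscn×1
bbSsCcNn gametes: bSCN×2, bSCn×2, bScN×2, bScn×2, bsCN×2, bsCn×2, bscN×2, bscn×2
BbSsCcNn×bbSsCcNn grid (16·16=256): BbSSCCNN=2 BbSSCCNn=4 BbSSCCnn=2 BbSSCcNN=4 BbSSCcNn=8 BbSSCcnn=4 BbSSccNN=2 BbSSccNn=4 BbSSccnn=2 BbSsCCNN=4 BbSsCCNn=8 BbSsCCnn=4 BbSsCcNN=8 BbSsCcNn=16 BbSsCcnn=8 BbSsccNN=4 BbSsccNn=8 BbSsccnn=4 BbssCCNN=2 BbssCCNn=4 BbssCCnn=2 BbssCcNN=4 BbssCcNn=8 BbssCcnn=4 BbssccNN=2 BbssccNn=4 Bbssccnn=2 bbSSCCNN=2 bbSSCCNn=4 bbSSCCnn=2 bbSSCcNN=4 bbSSCcNn=8 bbSSCcnn=4 bbSSccNN=2 bbSSccNn=4 bbSSccnn=2 bbSsCCNN=4 bbSsCCNn=8 bbSsCCnn=4 bbSsCcNN=8 bbSsCcNn=16 bbSsCcnn=8 bbSsccNN=4 bbSsccNn=8 bbSsccnn=4 bbssCCNN=2 bbssCCNn=4 bbssCCnn=2 bbssCcNN=4 bbssCcNn=8 bbssCcnn=4 bbssccNN=2 bbssccNn=4 bbssccnn=2
B_ S_ cc nn hits 6/256; gcd=2; 6÷2/256÷2 = 3/128

P(B_ S_ cc nn) = 3/128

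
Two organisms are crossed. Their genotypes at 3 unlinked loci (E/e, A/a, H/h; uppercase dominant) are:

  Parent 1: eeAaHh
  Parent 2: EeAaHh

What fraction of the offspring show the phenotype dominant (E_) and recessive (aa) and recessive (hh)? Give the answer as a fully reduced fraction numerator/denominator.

eeAaHh gametes: eAH×2, eAh×2, eaH×2, eah×2
EeAaHh gametes: EAH×1, EAh×1, EaH×1, Eah×1, eAH×1, eAh×1, eaH×1, eah×1
eeAaHh×EeAaHh grid (8·8=64): EeAAHH=2 EeAAHh=4 EeAAhh=2 EeAaHH=4 EeAaHh=8 EeAahh=4 EeaaHH=2 EeaaHh=4 Eeaahh=2 eeAAHH=2 eeAAHh=4 eeAAhh=2 eeAaHH=4 eeAaHh=8 eeAahh=4 eeaaHH=2 eeaaHh=4 eeaahh=2
E_ aa hh hits 2/64; gcd=2; 2÷2/64÷2 = 1/32

P(E_ aa hh) = 1/32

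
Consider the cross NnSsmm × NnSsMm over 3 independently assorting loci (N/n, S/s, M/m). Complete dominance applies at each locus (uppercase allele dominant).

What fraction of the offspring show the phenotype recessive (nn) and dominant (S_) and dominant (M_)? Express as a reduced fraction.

NnSsmm gametes: NSm×2, Nsm×2, nSm×2, nsm×2
NnSsMm gametes: NSM×1, NSm×1, NsM×1, Nsm×1, nSM×1, nSm×1, nsM×1, nsm×1
NnSsmm×NnSsMm grid (8·8=64): NNSSMm=2 NNSSmm=2 NNSsMm=4 NNSsmm=4 NNssMm=2 NNssmm=2 NnSSMm=4 NnSSmm=4 NnSsMm=8 NnSsmm=8 NnssMm=4 Nnssmm=4 nnSSMm=2 nnSSmm=2 nnSsMm=4 nnSsmm=4 nnssMm=2 nnssmm=2
nn S_ M_ hits 6/64; gcd=2; 6÷2/64÷2 = 3/32

P(nn S_ M_) = 3/32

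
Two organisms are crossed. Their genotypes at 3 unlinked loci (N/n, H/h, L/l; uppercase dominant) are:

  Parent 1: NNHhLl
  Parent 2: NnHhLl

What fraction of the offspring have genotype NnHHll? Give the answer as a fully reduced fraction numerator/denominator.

NNHhLl gametes: NHL×2, NHl×2, NhL×2, Nhl×2
NnHhLl gametes: NHL×1, NHl×1, NhL×1, Nhl×1, nHL×1, nHl×1, nhL×1, nhl×1
NNHhLl×NnHhLl grid (8·8=64): NNHHLL=2 NNHHLl=4 NNHHll=2 NNHhLL=4 NNHhLl=8 NNHhll=4 NNhhLL=2 NNhhLl=4 NNhhll=2 NnHHLL=2 NnHHLl=4 NnHHll=2 NnHhLL=4 NnHhLl=8 NnHhll=4 NnhhLL=2 NnhhLl=4 Nnhhll=2
NnHHll hits 2/64; gcd=2; 2÷2/64÷2 = 1/32

P(NnHHll) = 1/32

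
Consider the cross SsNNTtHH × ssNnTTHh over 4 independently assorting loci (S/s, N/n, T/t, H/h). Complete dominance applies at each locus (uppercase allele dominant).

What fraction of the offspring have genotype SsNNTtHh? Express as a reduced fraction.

SsNNTtHH gametes: SNTH×4, SNtH×4, sNTH×4, sNtH×4
ssNnTTHh gametes: sNTH×4, sNTh×4, snTH×4, snTh×4
SsNNTtHH×ssNnTTHh grid (16·16=256): SsNNTTHH=16 SsNNTTHh=16 SsNNTtHH=16 SsNNTtHh=16 SsNnTTHH=16 SsNnTTHh=16 SsNnTtHH=16 SsNnTtHh=16 ssNNTTHH=16 ssNNTTHh=16 ssNNTtHH=16 ssNNTtHh=16 ssNnTTHH=16 ssNnTTHh=16 ssNnTtHH=16 ssNnTtHh=16
SsNNTtHh hits 16/256; gcd=16; 16÷16/256÷16 = 1/16

P(SsNNTtHh) = 1/16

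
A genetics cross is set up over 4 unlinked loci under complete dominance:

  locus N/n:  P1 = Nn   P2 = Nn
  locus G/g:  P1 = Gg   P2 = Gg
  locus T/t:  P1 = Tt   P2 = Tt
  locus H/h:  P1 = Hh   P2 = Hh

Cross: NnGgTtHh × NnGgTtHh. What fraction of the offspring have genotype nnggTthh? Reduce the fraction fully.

P(nnggTthh) = 1/128

NnGgTtHh gametes: NGTH×1, NGTh×1, NGtH×1, NGth×1, NgTH×1, NgTh×1, NgtH×1, Ngth×1, nGTH×1, nGTh×1, nGtH×1, nGth×1, ngTH×1, ngTh×1, ngtH×1, ngth×1
NnGgTtHh gametes: NGTH×1, NGTh×1, NGtH×1, NGth×1, NgTH×1, NgTh×1, NgtH×1, Ngth×1, nGTH×1, nGTh×1, nGtH×1, nGth×1, ngTH×1, ngTh×1, ngtH×1, ngth×1
NnGgTtHh×NnGgTtHh grid (16·16=256): NNGGTTHH=1 NNGGTTHh=2 NNGGTThh=1 NNGGTtHH=2 NNGGTtHh=4 NNGGTthh=2 NNGGttHH=1 NNGGttHh=2 NNGGtthh=1 NNGgTTHH=2 NNGgTTHh=4 NNGgTThh=2 NNGgTtHH=4 NNGgTtHh=8 NNGgTthh=4 NNGgttHH=2 NNGgttHh=4 NNGgtthh=2 NNggTTHH=1 NNggTTHh=2 NNggTThh=1 NNggTtHH=2 NNggTtHh=4 NNggTthh=2 NNggttHH=1 NNggttHh=2 NNggtthh=1 NnGGTTHH=2 NnGGTTHh=4 NnGGTThh=2 NnGGTtHH=4 NnGGTtHh=8 NnGGTthh=4 NnGGttHH=2 NnGGttHh=4 NnGGtthh=2 NnGgTTHH=4 NnGgTTHh=8 NnGgTThh=4 NnGgTtHH=8 NnGgTtHh=16 NnGgTthh=8 NnGgttHH=4 NnGgttHh=8 NnGgtthh=4 NnggTTHH=2 NnggTTHh=4 NnggTThh=2 NnggTtHH=4 NnggTtHh=8 NnggTthh=4 NnggttHH=2 NnggttHh=4 Nnggtthh=2 nnGGTTHH=1 nnGGTTHh=2 nnGGTThh=1 nnGGTtHH=2 nnGGTtHh=4 nnGGTthh=2 nnGGttHH=1 nnGGttHh=2 nnGGtthh=1 nnGgTTHH=2 nnGgTTHh=4 nnGgTThh=2 nnGgTtHH=4 nnGgTtHh=8 nnGgTthh=4 nnGgttHH=2 nnGgttHh=4 nnGgtthh=2 nnggTTHH=1 nnggTTHh=2 nnggTThh=1 nnggTtHH=2 nnggTtHh=4 nnggTthh=2 nnggttHH=1 nnggttHh=2 nnggtthh=1
nnggTthh hits 2/256; gcd=2; 2÷2/256÷2 = 1/128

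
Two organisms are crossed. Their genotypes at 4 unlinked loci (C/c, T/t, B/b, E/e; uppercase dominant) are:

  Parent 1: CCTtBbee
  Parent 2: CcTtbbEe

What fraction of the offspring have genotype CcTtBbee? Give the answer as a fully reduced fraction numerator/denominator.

P(CcTtBbee) = 1/16

CCTtBbee gametes: CTBe×4, CTbe×4, CtBe×4, Ctbe×4
CcTtbbEe gametes: CTbE×2, CTbe×2, CtbE×2, Ctbe×2, cTbE×2, cTbe×2, ctbE×2, ctbe×2
CCTtBbee×CcTtbbEe grid (16·16=256): CCTTBbEe=8 CCTTBbee=8 CCTTbbEe=8 CCTTbbee=8 CCTtBbEe=16 CCTtBbee=16 CCTtbbEe=16 CCTtbbee=16 CCttBbEe=8 CCttBbee=8 CCttbbEe=8 CCttbbee=8 CcTTBbEe=8 CcTTBbee=8 CcTTbbEe=8 CcTTbbee=8 CcTtBbEe=16 CcTtBbee=16 CcTtbbEe=16 CcTtbbee=16 CcttBbEe=8 CcttBbee=8 CcttbbEe=8 Ccttbbee=8
CcTtBbee hits 16/256; gcd=16; 16÷16/256÷16 = 1/16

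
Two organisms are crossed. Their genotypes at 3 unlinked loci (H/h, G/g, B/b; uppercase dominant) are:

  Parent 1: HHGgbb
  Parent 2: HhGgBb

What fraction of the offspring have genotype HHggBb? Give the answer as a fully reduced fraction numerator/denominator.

HHGgbb gametes: HGb×4, Hgb×4
HhGgBb gametes: HGB×1, HGb×1, HgB×1, Hgb×1, hGB×1, hGb×1, hgB×1, hgb×1
HHGgbb×HhGgBb grid (8·8=64): HHGGBb=4 HHGGbb=4 HHGgBb=8 HHGgbb=8 HHggBb=4 HHggbb=4 HhGGBb=4 HhGGbb=4 HhGgBb=8 HhGgbb=8 HhggBb=4 Hhggbb=4
HHggBb hits 4/64; gcd=4; 4÷4/64÷4 = 1/16

P(HHggBb) = 1/16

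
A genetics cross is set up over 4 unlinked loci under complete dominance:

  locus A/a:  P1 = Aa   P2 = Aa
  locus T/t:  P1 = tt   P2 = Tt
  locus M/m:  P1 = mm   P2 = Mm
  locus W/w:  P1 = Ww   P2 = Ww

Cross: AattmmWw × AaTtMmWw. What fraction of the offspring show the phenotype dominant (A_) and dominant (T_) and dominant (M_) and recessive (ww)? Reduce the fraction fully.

AattmmWw gametes: AtmW×4, Atmw×4, atmW×4, atmw×4
AaTtMmWw gametes: ATMW×1, ATMw×1, ATmW×1, ATmw×1, AtMW×1, AtMw×1, AtmW×1, Atmw×1, aTMW×1, aTMw×1, aTmW×1, aTmw×1, atMW×1, atMw×1, atmW×1, atmw×1
AattmmWw×AaTtMmWw grid (16·16=256): AATtMmWW=4 AATtMmWw=8 AATtMmww=4 AATtmmWW=4 AATtmmWw=8 AATtmmww=4 AAttMmWW=4 AAttMmWw=8 AAttMmww=4 AAttmmWW=4 AAttmmWw=8 AAttmmww=4 AaTtMmWW=8 AaTtMmWw=16 AaTtMmww=8 AaTtmmWW=8 AaTtmmWw=16 AaTtmmww=8 AattMmWW=8 AattMmWw=16 AattMmww=8 AattmmWW=8 AattmmWw=16 Aattmmww=8 aaTtMmWW=4 aaTtMmWw=8 aaTtMmww=4 aaTtmmWW=4 aaTtmmWw=8 aaTtmmww=4 aattMmWW=4 aattMmWw=8 aattMmww=4 aattmmWW=4 aattmmWw=8 aattmmww=4
A_ T_ M_ ww hits 12/256; gcd=4; 12÷4/256÷4 = 3/64

P(A_ T_ M_ ww) = 3/64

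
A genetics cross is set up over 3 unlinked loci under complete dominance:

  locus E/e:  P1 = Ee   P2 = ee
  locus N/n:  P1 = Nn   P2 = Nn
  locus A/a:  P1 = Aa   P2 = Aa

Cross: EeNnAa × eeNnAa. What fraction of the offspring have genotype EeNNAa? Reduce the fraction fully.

EeNnAa gametes: ENA×1, ENa×1, EnA×1, Ena×1, eNA×1, eNa×1, enA×1, ena×1
eeNnAa gametes: eNA×2, eNa×2, enA×2, ena×2
EeNnAa×eeNnAa grid (8·8=64): EeNNAA=2 EeNNAa=4 EeNNaa=2 EeNnAA=4 EeNnAa=8 EeNnaa=4 EennAA=2 EennAa=4 Eennaa=2 eeNNAA=2 eeNNAa=4 eeNNaa=2 eeNnAA=4 eeNnAa=8 eeNnaa=4 eennAA=2 eennAa=4 eennaa=2
EeNNAa hits 4/64; gcd=4; 4÷4/64÷4 = 1/16

P(EeNNAa) = 1/16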